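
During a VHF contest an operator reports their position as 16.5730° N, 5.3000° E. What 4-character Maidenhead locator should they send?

JK26

Offset from 180°W / 90°S: lon 185.30°, lat 106.57°.
Field (20°×10°, letters A–R): lon ⌊185.30/20⌋ = 9 → J; lat ⌊106.57/10⌋ = 10 → K.
Square (2°×1°, digits 0–9): lon ⌊5.30/2⌋ = 2; lat ⌊6.57/1⌋ = 6.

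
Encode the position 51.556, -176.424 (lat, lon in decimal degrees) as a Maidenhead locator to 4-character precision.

Offset from 180°W / 90°S: lon 3.58°, lat 141.56°.
Field: 3.58/20 → 0 → A, 141.56/10 → 14 → O; chars AO.
Square: 3.58/2 → 1, 1.56/1 → 1; chars 11.

AO11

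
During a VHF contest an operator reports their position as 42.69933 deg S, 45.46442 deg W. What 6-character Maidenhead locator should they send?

GE77gh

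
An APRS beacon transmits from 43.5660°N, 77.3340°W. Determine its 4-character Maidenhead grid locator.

FN13

Shift to the Maidenhead origin (180°W, 90°S): lon 102.67, lat 133.57.
Field: lon ⌊102.67/20⌋ = 5 → F; lat ⌊133.57/10⌋ = 13 → N.
Square: lon ⌊2.67/2⌋ = 1; lat ⌊3.57/1⌋ = 3.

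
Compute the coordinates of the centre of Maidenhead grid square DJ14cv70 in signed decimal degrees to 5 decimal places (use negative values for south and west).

Field D=3, J=9: +3·20° lon, +9·10° lat → SW at lon -120°, lat 0°.
Square 1, 4: +1·2° lon, +4·1° lat → SW at lon -118°, lat 4°.
Subsquare c=2, v=21: +2·0.0833333° lon, +21·0.0416667° lat → SW at lon -117.833°, lat 4.875°.
Extended square 7, 0: +7·0.00833333° lon, +0·0.00416667° lat → SW at lon -117.775°, lat 4.875°.
Cell spans 0.00833333° lon × 0.00416667° lat. Centre is SW corner plus half of each.
latitude 4.87708, longitude -117.77083.

4.87708, -117.77083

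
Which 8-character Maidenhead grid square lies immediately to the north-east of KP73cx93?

KP73dx04

Longitude extended square 9; +1 → 10, wraps to 0, carry into subsquare.
Longitude subsquare c = 2; +1 → 3 = d.
Latitude extended square 3; +1 → 4.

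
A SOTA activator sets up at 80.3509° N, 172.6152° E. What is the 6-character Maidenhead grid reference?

Add 180° to longitude and 90° to latitude: 352.6152, 170.3509.
Field: lon ⌊352.6152/20⌋ = 17 → R; lat ⌊170.3509/10⌋ = 17 → R.
Square: lon ⌊12.6152/2⌋ = 6; lat ⌊0.3509/1⌋ = 0.
Subsquare: lon ⌊0.6152/0.0833333⌋ = 7 → h; lat ⌊0.3509/0.0416667⌋ = 8 → i.

RR60hi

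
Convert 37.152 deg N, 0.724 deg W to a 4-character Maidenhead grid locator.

Add 180° to longitude and 90° to latitude: 179.28, 127.15.
Field: lon ⌊179.28/20⌋ = 8 → I; lat ⌊127.15/10⌋ = 12 → M.
Square: lon ⌊19.28/2⌋ = 9; lat ⌊7.15/1⌋ = 7.

IM97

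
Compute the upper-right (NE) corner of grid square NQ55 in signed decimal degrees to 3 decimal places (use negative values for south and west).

76.000, 92.000

Field N=13, Q=16: +13·20° lon, +16·10° lat → SW at lon 80°, lat 70°.
Square 5, 5: +5·2° lon, +5·1° lat → SW at lon 90°, lat 75°.
Cell spans 2° lon × 1° lat. NE corner is SW corner plus one full cell.
latitude 76.000, longitude 92.000.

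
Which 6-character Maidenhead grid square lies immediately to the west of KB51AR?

KB41xr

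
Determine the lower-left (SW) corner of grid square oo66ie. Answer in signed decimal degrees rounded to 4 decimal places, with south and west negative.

Field O=14, O=14: +14·20° lon, +14·10° lat → SW at lon 100°, lat 50°.
Square 6, 6: +6·2° lon, +6·1° lat → SW at lon 112°, lat 56°.
Subsquare i=8, e=4: +8·0.0833333° lon, +4·0.0416667° lat → SW at lon 112.667°, lat 56.1667°.
latitude 56.1667, longitude 112.6667.

56.1667, 112.6667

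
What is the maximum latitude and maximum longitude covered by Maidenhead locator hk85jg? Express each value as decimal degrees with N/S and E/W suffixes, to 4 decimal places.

Field H=7, K=10: +7·20° lon, +10·10° lat → SW at lon -40°, lat 10°.
Square 8, 5: +8·2° lon, +5·1° lat → SW at lon -24°, lat 15°.
Subsquare j=9, g=6: +9·0.0833333° lon, +6·0.0416667° lat → SW at lon -23.25°, lat 15.25°.
Cell spans 0.0833333° lon × 0.0416667° lat. NE corner is SW corner plus one full cell.
latitude 15.2917° N, longitude 23.1667° W.

15.2917° N, 23.1667° W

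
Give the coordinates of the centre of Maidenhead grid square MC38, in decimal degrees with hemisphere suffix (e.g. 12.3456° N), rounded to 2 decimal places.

61.50° S, 67.00° E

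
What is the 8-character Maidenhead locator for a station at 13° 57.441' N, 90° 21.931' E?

Shift to the Maidenhead origin (180°W, 90°S): lon 270.36552, lat 103.95735.
Field (20°×10°, letters A–R): 270.36552/20 → 13 → N, 103.95735/10 → 10 → K; chars NK.
Square (2°×1°, digits 0–9): 10.36552/2 → 5, 3.95735/1 → 3; chars 53.
Subsquare (5′×2.5′, letters a–x): 0.36552/0.0833333 → 4 → e, 0.95735/0.0416667 → 22 → w; chars ew.
Extended square (30″×15″, digits 0–9): 0.03218/0.00833333 → 3, 0.04068/0.00416667 → 9; chars 39.

NK53ew39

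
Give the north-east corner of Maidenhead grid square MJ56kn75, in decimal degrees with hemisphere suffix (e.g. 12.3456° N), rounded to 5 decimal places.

6.56667° N, 70.90000° E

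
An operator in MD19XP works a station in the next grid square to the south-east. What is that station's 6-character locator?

MD29ao

Longitude subsquare x = 23; +1 → 24, wraps to 0 = a, carry into square.
Longitude square 1; +1 → 2.
Latitude subsquare p = 15; −1 → 14 = o.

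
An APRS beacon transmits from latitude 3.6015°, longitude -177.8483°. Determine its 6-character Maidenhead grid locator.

AJ13bo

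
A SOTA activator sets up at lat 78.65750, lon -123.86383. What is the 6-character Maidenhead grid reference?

Add 180° to longitude and 90° to latitude: 56.1362, 168.6575.
Field (20°×10°, letters A–R): 56.1362/20 → 2 → C, 168.6575/10 → 16 → Q; chars CQ.
Square (2°×1°, digits 0–9): 16.1362/2 → 8, 8.6575/1 → 8; chars 88.
Subsquare (5′×2.5′, letters a–x): 0.1362/0.0833333 → 1 → b, 0.6575/0.0416667 → 15 → p; chars bp.

CQ88bp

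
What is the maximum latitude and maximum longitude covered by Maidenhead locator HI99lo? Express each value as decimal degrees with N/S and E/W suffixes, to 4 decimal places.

0.3750° S, 21.0000° W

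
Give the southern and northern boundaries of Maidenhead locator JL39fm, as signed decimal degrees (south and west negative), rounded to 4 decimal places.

Field J=9, L=11: +9·20° lon, +11·10° lat → SW at lon 0°, lat 20°.
Square 3, 9: +3·2° lon, +9·1° lat → SW at lon 6°, lat 29°.
Subsquare f=5, m=12: +5·0.0833333° lon, +12·0.0416667° lat → SW at lon 6.41667°, lat 29.5°.
Cell spans 0.0833333° lon × 0.0416667° lat.
south 29.5000, north 29.5417.

29.5000, 29.5417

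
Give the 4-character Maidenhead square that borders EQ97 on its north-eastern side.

Longitude square 9; +1 → 10, wraps to 0, carry into field.
Longitude field E = 4; +1 → 5 = F.
Latitude square 7; +1 → 8.

FQ08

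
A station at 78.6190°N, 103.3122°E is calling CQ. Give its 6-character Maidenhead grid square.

Shift to the Maidenhead origin (180°W, 90°S): lon 283.3122, lat 168.6190.
Field: 283.3122/20 → 14 → O, 168.6190/10 → 16 → Q; chars OQ.
Square: 3.3122/2 → 1, 8.6190/1 → 8; chars 18.
Subsquare: 1.3122/0.0833333 → 15 → p, 0.6190/0.0416667 → 14 → o; chars po.

OQ18po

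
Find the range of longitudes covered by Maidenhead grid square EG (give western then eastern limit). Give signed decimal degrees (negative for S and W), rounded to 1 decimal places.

-100.0, -80.0

Field E=4, G=6: +4·20° lon, +6·10° lat → SW at lon -100°, lat -30°.
Cell spans 20° lon × 10° lat.
west -100.0, east -80.0.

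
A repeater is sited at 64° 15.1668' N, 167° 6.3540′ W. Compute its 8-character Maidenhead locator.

Offset from 180°W / 90°S: lon 12.89410°, lat 154.25278°.
Field: 12.89410/20 → 0 → A, 154.25278/10 → 15 → P; chars AP.
Square: 12.89410/2 → 6, 4.25278/1 → 4; chars 64.
Subsquare: 0.89410/0.0833333 → 10 → k, 0.25278/0.0416667 → 6 → g; chars kg.
Extended square: 0.06077/0.00833333 → 7, 0.00278/0.00416667 → 0; chars 70.

AP64kg70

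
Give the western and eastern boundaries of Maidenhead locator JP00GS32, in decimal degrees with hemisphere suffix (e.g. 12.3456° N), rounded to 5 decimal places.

Field J=9, P=15: +9·20° lon, +15·10° lat → SW at lon 0°, lat 60°.
Square 0, 0: +0·2° lon, +0·1° lat → SW at lon 0°, lat 60°.
Subsquare g=6, s=18: +6·0.0833333° lon, +18·0.0416667° lat → SW at lon 0.5°, lat 60.75°.
Extended square 3, 2: +3·0.00833333° lon, +2·0.00416667° lat → SW at lon 0.525°, lat 60.7583°.
Cell spans 0.00833333° lon × 0.00416667° lat.
west 0.52500° E, east 0.53333° E.

0.52500° E, 0.53333° E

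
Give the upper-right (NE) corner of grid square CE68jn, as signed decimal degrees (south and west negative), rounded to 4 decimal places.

-41.4167, -127.1667

Field C=2, E=4: +2·20° lon, +4·10° lat → SW at lon -140°, lat -50°.
Square 6, 8: +6·2° lon, +8·1° lat → SW at lon -128°, lat -42°.
Subsquare j=9, n=13: +9·0.0833333° lon, +13·0.0416667° lat → SW at lon -127.25°, lat -41.4583°.
Cell spans 0.0833333° lon × 0.0416667° lat. NE corner is SW corner plus one full cell.
latitude -41.4167, longitude -127.1667.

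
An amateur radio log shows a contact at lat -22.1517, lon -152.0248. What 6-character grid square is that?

Add 180° to longitude and 90° to latitude: 27.9752, 67.8483.
Field: lon ⌊27.9752/20⌋ = 1 → B; lat ⌊67.8483/10⌋ = 6 → G.
Square: lon ⌊7.9752/2⌋ = 3; lat ⌊7.8483/1⌋ = 7.
Subsquare: lon ⌊1.9752/0.0833333⌋ = 23 → x; lat ⌊0.8483/0.0416667⌋ = 20 → u.

BG37xu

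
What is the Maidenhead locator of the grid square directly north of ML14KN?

ML14ko

Latitude subsquare n = 13; +1 → 14 = o.
The longitude characters are unchanged.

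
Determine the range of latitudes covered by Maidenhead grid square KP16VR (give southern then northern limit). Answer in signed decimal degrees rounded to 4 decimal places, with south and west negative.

66.7083, 66.7500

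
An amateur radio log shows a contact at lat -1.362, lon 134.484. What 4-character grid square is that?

PI78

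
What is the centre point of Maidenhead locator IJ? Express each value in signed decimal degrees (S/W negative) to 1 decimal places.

5.0, -10.0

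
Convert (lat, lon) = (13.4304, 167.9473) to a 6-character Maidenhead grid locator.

RK33xk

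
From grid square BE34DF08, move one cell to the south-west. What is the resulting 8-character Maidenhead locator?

BE34cf97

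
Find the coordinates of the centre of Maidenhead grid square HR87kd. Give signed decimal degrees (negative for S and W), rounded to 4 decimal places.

87.1458, -23.1250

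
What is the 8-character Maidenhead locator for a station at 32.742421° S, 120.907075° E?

PF07kg81

Add 180° to longitude and 90° to latitude: 300.90708, 57.25758.
Field: lon ⌊300.90708/20⌋ = 15 → P; lat ⌊57.25758/10⌋ = 5 → F.
Square: lon ⌊0.90708/2⌋ = 0; lat ⌊7.25758/1⌋ = 7.
Subsquare: lon ⌊0.90708/0.0833333⌋ = 10 → k; lat ⌊0.25758/0.0416667⌋ = 6 → g.
Extended square: lon ⌊0.07374/0.00833333⌋ = 8; lat ⌊0.00758/0.00416667⌋ = 1.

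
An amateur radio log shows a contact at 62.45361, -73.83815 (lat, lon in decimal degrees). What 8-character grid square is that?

FP32bk98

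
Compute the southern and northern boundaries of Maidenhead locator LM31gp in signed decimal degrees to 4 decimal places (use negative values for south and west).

Field L=11, M=12: +11·20° lon, +12·10° lat → SW at lon 40°, lat 30°.
Square 3, 1: +3·2° lon, +1·1° lat → SW at lon 46°, lat 31°.
Subsquare g=6, p=15: +6·0.0833333° lon, +15·0.0416667° lat → SW at lon 46.5°, lat 31.625°.
Cell spans 0.0833333° lon × 0.0416667° lat.
south 31.6250, north 31.6667.

31.6250, 31.6667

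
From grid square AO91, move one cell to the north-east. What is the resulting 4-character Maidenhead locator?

Longitude square 9; +1 → 10, wraps to 0, carry into field.
Longitude field A = 0; +1 → 1 = B.
Latitude square 1; +1 → 2.

BO02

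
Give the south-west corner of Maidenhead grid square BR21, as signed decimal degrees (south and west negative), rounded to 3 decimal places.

81.000, -156.000

Field B=1, R=17: +1·20° lon, +17·10° lat → SW at lon -160°, lat 80°.
Square 2, 1: +2·2° lon, +1·1° lat → SW at lon -156°, lat 81°.
latitude 81.000, longitude -156.000.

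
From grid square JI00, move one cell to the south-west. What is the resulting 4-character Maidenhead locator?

IH99

Longitude square 0; −1 → -1, wraps to 9, carry into field.
Longitude field J = 9; −1 → 8 = I.
Latitude square 0; −1 → -1, wraps to 9, carry into field.
Latitude field I = 8; −1 → 7 = H.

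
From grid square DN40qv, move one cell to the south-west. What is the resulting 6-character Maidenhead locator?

DN40pu

Longitude subsquare q = 16; −1 → 15 = p.
Latitude subsquare v = 21; −1 → 20 = u.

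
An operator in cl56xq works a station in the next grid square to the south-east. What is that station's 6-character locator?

CL66ap

Longitude subsquare x = 23; +1 → 24, wraps to 0 = a, carry into square.
Longitude square 5; +1 → 6.
Latitude subsquare q = 16; −1 → 15 = p.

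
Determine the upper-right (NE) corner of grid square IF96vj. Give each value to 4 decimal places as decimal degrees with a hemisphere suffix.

Field I=8, F=5: +8·20° lon, +5·10° lat → SW at lon -20°, lat -40°.
Square 9, 6: +9·2° lon, +6·1° lat → SW at lon -2°, lat -34°.
Subsquare v=21, j=9: +21·0.0833333° lon, +9·0.0416667° lat → SW at lon -0.25°, lat -33.625°.
Cell spans 0.0833333° lon × 0.0416667° lat. NE corner is SW corner plus one full cell.
latitude 33.5833° S, longitude 0.1667° W.

33.5833° S, 0.1667° W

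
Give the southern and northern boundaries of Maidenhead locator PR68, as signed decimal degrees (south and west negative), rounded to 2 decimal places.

88.00, 89.00

Field P=15, R=17: +15·20° lon, +17·10° lat → SW at lon 120°, lat 80°.
Square 6, 8: +6·2° lon, +8·1° lat → SW at lon 132°, lat 88°.
Cell spans 2° lon × 1° lat.
south 88.00, north 89.00.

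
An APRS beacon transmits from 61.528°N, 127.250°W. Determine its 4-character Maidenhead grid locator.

CP61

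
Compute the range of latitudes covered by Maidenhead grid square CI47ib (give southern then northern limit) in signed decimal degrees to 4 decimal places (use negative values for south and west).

Field C=2, I=8: +2·20° lon, +8·10° lat → SW at lon -140°, lat -10°.
Square 4, 7: +4·2° lon, +7·1° lat → SW at lon -132°, lat -3°.
Subsquare i=8, b=1: +8·0.0833333° lon, +1·0.0416667° lat → SW at lon -131.333°, lat -2.95833°.
Cell spans 0.0833333° lon × 0.0416667° lat.
south -2.9583, north -2.9167.

-2.9583, -2.9167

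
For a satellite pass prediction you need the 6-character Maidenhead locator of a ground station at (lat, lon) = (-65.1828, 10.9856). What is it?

Offset from 180°W / 90°S: lon 190.9856°, lat 24.8172°.
Field: 190.9856/20 → 9 → J, 24.8172/10 → 2 → C; chars JC.
Square: 10.9856/2 → 5, 4.8172/1 → 4; chars 54.
Subsquare: 0.9856/0.0833333 → 11 → l, 0.8172/0.0416667 → 19 → t; chars lt.

JC54lt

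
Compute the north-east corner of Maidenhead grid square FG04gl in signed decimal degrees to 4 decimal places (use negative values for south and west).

Field F=5, G=6: +5·20° lon, +6·10° lat → SW at lon -80°, lat -30°.
Square 0, 4: +0·2° lon, +4·1° lat → SW at lon -80°, lat -26°.
Subsquare g=6, l=11: +6·0.0833333° lon, +11·0.0416667° lat → SW at lon -79.5°, lat -25.5417°.
Cell spans 0.0833333° lon × 0.0416667° lat. NE corner is SW corner plus one full cell.
latitude -25.5000, longitude -79.4167.

-25.5000, -79.4167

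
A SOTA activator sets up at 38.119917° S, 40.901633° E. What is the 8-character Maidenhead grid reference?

Add 180° to longitude and 90° to latitude: 220.90163, 51.88008.
Field: 220.90163/20 → 11 → L, 51.88008/10 → 5 → F; chars LF.
Square: 0.90163/2 → 0, 1.88008/1 → 1; chars 01.
Subsquare: 0.90163/0.0833333 → 10 → k, 0.88008/0.0416667 → 21 → v; chars kv.
Extended square: 0.06830/0.00833333 → 8, 0.00508/0.00416667 → 1; chars 81.

LF01kv81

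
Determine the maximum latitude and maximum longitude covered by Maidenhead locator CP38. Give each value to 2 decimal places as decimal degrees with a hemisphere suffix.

69.00° N, 132.00° W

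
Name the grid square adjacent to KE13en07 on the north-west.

Longitude extended square 0; −1 → -1, wraps to 9, carry into subsquare.
Longitude subsquare e = 4; −1 → 3 = d.
Latitude extended square 7; +1 → 8.

KE13dn98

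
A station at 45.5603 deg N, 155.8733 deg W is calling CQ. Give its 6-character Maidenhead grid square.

BN25bn

Offset from 180°W / 90°S: lon 24.1267°, lat 135.5603°.
Field: 24.1267/20 → 1 → B, 135.5603/10 → 13 → N; chars BN.
Square: 4.1267/2 → 2, 5.5603/1 → 5; chars 25.
Subsquare: 0.1267/0.0833333 → 1 → b, 0.5603/0.0416667 → 13 → n; chars bn.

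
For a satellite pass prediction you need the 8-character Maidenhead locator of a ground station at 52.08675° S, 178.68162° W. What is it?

AD07pv89

Offset from 180°W / 90°S: lon 1.31838°, lat 37.91325°.
Field: lon ⌊1.31838/20⌋ = 0 → A; lat ⌊37.91325/10⌋ = 3 → D.
Square: lon ⌊1.31838/2⌋ = 0; lat ⌊7.91325/1⌋ = 7.
Subsquare: lon ⌊1.31838/0.0833333⌋ = 15 → p; lat ⌊0.91325/0.0416667⌋ = 21 → v.
Extended square: lon ⌊0.06838/0.00833333⌋ = 8; lat ⌊0.03825/0.00416667⌋ = 9.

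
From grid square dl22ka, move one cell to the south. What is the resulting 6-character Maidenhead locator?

Latitude subsquare a = 0; −1 → -1, wraps to 23 = x, carry into square.
Latitude square 2; −1 → 1.
The longitude characters are unchanged.

DL21kx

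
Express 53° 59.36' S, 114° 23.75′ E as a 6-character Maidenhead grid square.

OD76ea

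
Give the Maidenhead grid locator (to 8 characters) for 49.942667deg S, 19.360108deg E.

JE90qb33

Offset from 180°W / 90°S: lon 199.36011°, lat 40.05733°.
Field (20°×10°, letters A–R): lon ⌊199.36011/20⌋ = 9 → J; lat ⌊40.05733/10⌋ = 4 → E.
Square (2°×1°, digits 0–9): lon ⌊19.36011/2⌋ = 9; lat ⌊0.05733/1⌋ = 0.
Subsquare (5′×2.5′, letters a–x): lon ⌊1.36011/0.0833333⌋ = 16 → q; lat ⌊0.05733/0.0416667⌋ = 1 → b.
Extended square (30″×15″, digits 0–9): lon ⌊0.02677/0.00833333⌋ = 3; lat ⌊0.01567/0.00416667⌋ = 3.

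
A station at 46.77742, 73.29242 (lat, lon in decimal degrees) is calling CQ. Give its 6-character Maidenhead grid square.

Shift to the Maidenhead origin (180°W, 90°S): lon 253.2924, lat 136.7774.
Field: 253.2924/20 → 12 → M, 136.7774/10 → 13 → N; chars MN.
Square: 13.2924/2 → 6, 6.7774/1 → 6; chars 66.
Subsquare: 1.2924/0.0833333 → 15 → p, 0.7774/0.0416667 → 18 → s; chars ps.

MN66ps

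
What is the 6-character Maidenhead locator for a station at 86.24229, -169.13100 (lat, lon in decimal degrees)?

Add 180° to longitude and 90° to latitude: 10.8690, 176.2423.
Field: lon ⌊10.8690/20⌋ = 0 → A; lat ⌊176.2423/10⌋ = 17 → R.
Square: lon ⌊10.8690/2⌋ = 5; lat ⌊6.2423/1⌋ = 6.
Subsquare: lon ⌊0.8690/0.0833333⌋ = 10 → k; lat ⌊0.2423/0.0416667⌋ = 5 → f.

AR56kf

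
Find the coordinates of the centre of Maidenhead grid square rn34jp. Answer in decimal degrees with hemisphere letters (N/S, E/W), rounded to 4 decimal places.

44.6458° N, 166.7917° E

Field R=17, N=13: +17·20° lon, +13·10° lat → SW at lon 160°, lat 40°.
Square 3, 4: +3·2° lon, +4·1° lat → SW at lon 166°, lat 44°.
Subsquare j=9, p=15: +9·0.0833333° lon, +15·0.0416667° lat → SW at lon 166.75°, lat 44.625°.
Cell spans 0.0833333° lon × 0.0416667° lat. Centre is SW corner plus half of each.
latitude 44.6458° N, longitude 166.7917° E.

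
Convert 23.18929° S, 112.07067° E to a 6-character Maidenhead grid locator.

OG66at

Shift to the Maidenhead origin (180°W, 90°S): lon 292.0707, lat 66.8107.
Field: 292.0707/20 → 14 → O, 66.8107/10 → 6 → G; chars OG.
Square: 12.0707/2 → 6, 6.8107/1 → 6; chars 66.
Subsquare: 0.0707/0.0833333 → 0 → a, 0.8107/0.0416667 → 19 → t; chars at.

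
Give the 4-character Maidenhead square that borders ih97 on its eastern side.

JH07

Longitude square 9; +1 → 10, wraps to 0, carry into field.
Longitude field I = 8; +1 → 9 = J.
The latitude characters are unchanged.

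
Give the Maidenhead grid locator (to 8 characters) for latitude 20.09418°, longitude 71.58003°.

Add 180° to longitude and 90° to latitude: 251.58003, 110.09418.
Field (20°×10°, letters A–R): lon ⌊251.58003/20⌋ = 12 → M; lat ⌊110.09418/10⌋ = 11 → L.
Square (2°×1°, digits 0–9): lon ⌊11.58003/2⌋ = 5; lat ⌊0.09418/1⌋ = 0.
Subsquare (5′×2.5′, letters a–x): lon ⌊1.58003/0.0833333⌋ = 18 → s; lat ⌊0.09418/0.0416667⌋ = 2 → c.
Extended square (30″×15″, digits 0–9): lon ⌊0.08003/0.00833333⌋ = 9; lat ⌊0.01085/0.00416667⌋ = 2.

ML50sc92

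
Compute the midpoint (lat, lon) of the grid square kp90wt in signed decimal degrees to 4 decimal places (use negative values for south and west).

Field K=10, P=15: +10·20° lon, +15·10° lat → SW at lon 20°, lat 60°.
Square 9, 0: +9·2° lon, +0·1° lat → SW at lon 38°, lat 60°.
Subsquare w=22, t=19: +22·0.0833333° lon, +19·0.0416667° lat → SW at lon 39.8333°, lat 60.7917°.
Cell spans 0.0833333° lon × 0.0416667° lat. Centre is SW corner plus half of each.
latitude 60.8125, longitude 39.8750.

60.8125, 39.8750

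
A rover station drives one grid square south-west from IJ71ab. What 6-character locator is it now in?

Longitude subsquare a = 0; −1 → -1, wraps to 23 = x, carry into square.
Longitude square 7; −1 → 6.
Latitude subsquare b = 1; −1 → 0 = a.

IJ61xa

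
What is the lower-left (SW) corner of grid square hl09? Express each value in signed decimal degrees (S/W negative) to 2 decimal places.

29.00, -40.00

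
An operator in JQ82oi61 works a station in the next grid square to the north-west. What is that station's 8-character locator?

JQ82oi52

Longitude extended square 6; −1 → 5.
Latitude extended square 1; +1 → 2.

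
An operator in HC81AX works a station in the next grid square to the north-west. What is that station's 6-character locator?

HC72xa

Longitude subsquare a = 0; −1 → -1, wraps to 23 = x, carry into square.
Longitude square 8; −1 → 7.
Latitude subsquare x = 23; +1 → 24, wraps to 0 = a, carry into square.
Latitude square 1; +1 → 2.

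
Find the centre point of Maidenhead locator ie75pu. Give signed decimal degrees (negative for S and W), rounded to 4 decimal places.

-44.1458, -4.7083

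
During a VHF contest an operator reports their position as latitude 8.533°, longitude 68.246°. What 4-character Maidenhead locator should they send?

MJ48

Offset from 180°W / 90°S: lon 248.25°, lat 98.53°.
Field: 248.25/20 → 12 → M, 98.53/10 → 9 → J; chars MJ.
Square: 8.25/2 → 4, 8.53/1 → 8; chars 48.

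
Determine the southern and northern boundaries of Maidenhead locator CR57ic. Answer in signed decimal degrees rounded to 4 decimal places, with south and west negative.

87.0833, 87.1250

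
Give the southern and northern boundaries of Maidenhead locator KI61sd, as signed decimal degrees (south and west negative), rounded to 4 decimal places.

Field K=10, I=8: +10·20° lon, +8·10° lat → SW at lon 20°, lat -10°.
Square 6, 1: +6·2° lon, +1·1° lat → SW at lon 32°, lat -9°.
Subsquare s=18, d=3: +18·0.0833333° lon, +3·0.0416667° lat → SW at lon 33.5°, lat -8.875°.
Cell spans 0.0833333° lon × 0.0416667° lat.
south -8.8750, north -8.8333.

-8.8750, -8.8333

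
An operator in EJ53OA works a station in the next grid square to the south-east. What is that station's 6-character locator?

EJ52px

Longitude subsquare o = 14; +1 → 15 = p.
Latitude subsquare a = 0; −1 → -1, wraps to 23 = x, carry into square.
Latitude square 3; −1 → 2.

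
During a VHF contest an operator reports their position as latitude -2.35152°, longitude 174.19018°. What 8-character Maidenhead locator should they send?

RI77cp25

Offset from 180°W / 90°S: lon 354.19018°, lat 87.64848°.
Field (20°×10°, letters A–R): lon ⌊354.19018/20⌋ = 17 → R; lat ⌊87.64848/10⌋ = 8 → I.
Square (2°×1°, digits 0–9): lon ⌊14.19018/2⌋ = 7; lat ⌊7.64848/1⌋ = 7.
Subsquare (5′×2.5′, letters a–x): lon ⌊0.19018/0.0833333⌋ = 2 → c; lat ⌊0.64848/0.0416667⌋ = 15 → p.
Extended square (30″×15″, digits 0–9): lon ⌊0.02351/0.00833333⌋ = 2; lat ⌊0.02348/0.00416667⌋ = 5.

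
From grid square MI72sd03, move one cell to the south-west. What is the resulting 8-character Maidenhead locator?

MI72rd92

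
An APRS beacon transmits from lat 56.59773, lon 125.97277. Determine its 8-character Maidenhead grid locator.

Offset from 180°W / 90°S: lon 305.97277°, lat 146.59773°.
Field (20°×10°, letters A–R): 305.97277/20 → 15 → P, 146.59773/10 → 14 → O; chars PO.
Square (2°×1°, digits 0–9): 5.97277/2 → 2, 6.59773/1 → 6; chars 26.
Subsquare (5′×2.5′, letters a–x): 1.97277/0.0833333 → 23 → x, 0.59773/0.0416667 → 14 → o; chars xo.
Extended square (30″×15″, digits 0–9): 0.05610/0.00833333 → 6, 0.01440/0.00416667 → 3; chars 63.

PO26xo63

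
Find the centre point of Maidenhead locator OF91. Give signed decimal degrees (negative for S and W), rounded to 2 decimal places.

-38.50, 119.00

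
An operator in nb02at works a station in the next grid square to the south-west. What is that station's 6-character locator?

MB92xs

Longitude subsquare a = 0; −1 → -1, wraps to 23 = x, carry into square.
Longitude square 0; −1 → -1, wraps to 9, carry into field.
Longitude field N = 13; −1 → 12 = M.
Latitude subsquare t = 19; −1 → 18 = s.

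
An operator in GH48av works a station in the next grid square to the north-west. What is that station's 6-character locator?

GH38xw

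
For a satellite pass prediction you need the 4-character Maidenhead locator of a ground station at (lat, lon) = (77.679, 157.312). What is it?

QQ87

Add 180° to longitude and 90° to latitude: 337.31, 167.68.
Field (20°×10°, letters A–R): lon ⌊337.31/20⌋ = 16 → Q; lat ⌊167.68/10⌋ = 16 → Q.
Square (2°×1°, digits 0–9): lon ⌊17.31/2⌋ = 8; lat ⌊7.68/1⌋ = 7.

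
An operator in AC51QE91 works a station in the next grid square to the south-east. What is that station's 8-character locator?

AC51re00

Longitude extended square 9; +1 → 10, wraps to 0, carry into subsquare.
Longitude subsquare q = 16; +1 → 17 = r.
Latitude extended square 1; −1 → 0.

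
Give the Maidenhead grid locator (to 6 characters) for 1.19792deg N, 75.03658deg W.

Shift to the Maidenhead origin (180°W, 90°S): lon 104.9634, lat 91.1979.
Field: 104.9634/20 → 5 → F, 91.1979/10 → 9 → J; chars FJ.
Square: 4.9634/2 → 2, 1.1979/1 → 1; chars 21.
Subsquare: 0.9634/0.0833333 → 11 → l, 0.1979/0.0416667 → 4 → e; chars le.

FJ21le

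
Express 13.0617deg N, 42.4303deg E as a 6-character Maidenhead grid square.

LK13fb

Offset from 180°W / 90°S: lon 222.4303°, lat 103.0617°.
Field: lon ⌊222.4303/20⌋ = 11 → L; lat ⌊103.0617/10⌋ = 10 → K.
Square: lon ⌊2.4303/2⌋ = 1; lat ⌊3.0617/1⌋ = 3.
Subsquare: lon ⌊0.4303/0.0833333⌋ = 5 → f; lat ⌊0.0617/0.0416667⌋ = 1 → b.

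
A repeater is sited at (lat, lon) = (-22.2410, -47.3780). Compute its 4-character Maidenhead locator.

GG67

Shift to the Maidenhead origin (180°W, 90°S): lon 132.62, lat 67.76.
Field: lon ⌊132.62/20⌋ = 6 → G; lat ⌊67.76/10⌋ = 6 → G.
Square: lon ⌊12.62/2⌋ = 6; lat ⌊7.76/1⌋ = 7.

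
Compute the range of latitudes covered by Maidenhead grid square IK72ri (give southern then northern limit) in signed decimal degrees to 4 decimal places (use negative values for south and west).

12.3333, 12.3750

Field I=8, K=10: +8·20° lon, +10·10° lat → SW at lon -20°, lat 10°.
Square 7, 2: +7·2° lon, +2·1° lat → SW at lon -6°, lat 12°.
Subsquare r=17, i=8: +17·0.0833333° lon, +8·0.0416667° lat → SW at lon -4.58333°, lat 12.3333°.
Cell spans 0.0833333° lon × 0.0416667° lat.
south 12.3333, north 12.3750.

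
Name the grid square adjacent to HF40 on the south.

Latitude square 0; −1 → -1, wraps to 9, carry into field.
Latitude field F = 5; −1 → 4 = E.
The longitude characters are unchanged.

HE49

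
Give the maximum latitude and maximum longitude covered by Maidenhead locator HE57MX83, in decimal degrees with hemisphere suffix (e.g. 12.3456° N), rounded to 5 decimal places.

42.02500° S, 28.92500° W

Field H=7, E=4: +7·20° lon, +4·10° lat → SW at lon -40°, lat -50°.
Square 5, 7: +5·2° lon, +7·1° lat → SW at lon -30°, lat -43°.
Subsquare m=12, x=23: +12·0.0833333° lon, +23·0.0416667° lat → SW at lon -29°, lat -42.0417°.
Extended square 8, 3: +8·0.00833333° lon, +3·0.00416667° lat → SW at lon -28.9333°, lat -42.0292°.
Cell spans 0.00833333° lon × 0.00416667° lat. NE corner is SW corner plus one full cell.
latitude 42.02500° S, longitude 28.92500° W.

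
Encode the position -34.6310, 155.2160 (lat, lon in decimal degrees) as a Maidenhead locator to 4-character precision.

Shift to the Maidenhead origin (180°W, 90°S): lon 335.22, lat 55.37.
Field: 335.22/20 → 16 → Q, 55.37/10 → 5 → F; chars QF.
Square: 15.22/2 → 7, 5.37/1 → 5; chars 75.

QF75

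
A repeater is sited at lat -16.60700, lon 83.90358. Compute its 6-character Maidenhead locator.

NH13wj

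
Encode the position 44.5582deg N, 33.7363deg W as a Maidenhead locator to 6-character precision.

HN34dn

Offset from 180°W / 90°S: lon 146.2637°, lat 134.5582°.
Field: lon ⌊146.2637/20⌋ = 7 → H; lat ⌊134.5582/10⌋ = 13 → N.
Square: lon ⌊6.2637/2⌋ = 3; lat ⌊4.5582/1⌋ = 4.
Subsquare: lon ⌊0.2637/0.0833333⌋ = 3 → d; lat ⌊0.5582/0.0416667⌋ = 13 → n.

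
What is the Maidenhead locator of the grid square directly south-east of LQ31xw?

LQ41av

Longitude subsquare x = 23; +1 → 24, wraps to 0 = a, carry into square.
Longitude square 3; +1 → 4.
Latitude subsquare w = 22; −1 → 21 = v.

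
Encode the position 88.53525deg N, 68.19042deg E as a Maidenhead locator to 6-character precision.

Offset from 180°W / 90°S: lon 248.1904°, lat 178.5353°.
Field: lon ⌊248.1904/20⌋ = 12 → M; lat ⌊178.5353/10⌋ = 17 → R.
Square: lon ⌊8.1904/2⌋ = 4; lat ⌊8.5353/1⌋ = 8.
Subsquare: lon ⌊0.1904/0.0833333⌋ = 2 → c; lat ⌊0.5353/0.0416667⌋ = 12 → m.

MR48cm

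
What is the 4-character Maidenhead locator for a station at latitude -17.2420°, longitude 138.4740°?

Add 180° to longitude and 90° to latitude: 318.47, 72.76.
Field (20°×10°, letters A–R): lon ⌊318.47/20⌋ = 15 → P; lat ⌊72.76/10⌋ = 7 → H.
Square (2°×1°, digits 0–9): lon ⌊18.47/2⌋ = 9; lat ⌊2.76/1⌋ = 2.

PH92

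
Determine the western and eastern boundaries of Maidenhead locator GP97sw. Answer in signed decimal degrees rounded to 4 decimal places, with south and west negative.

-40.5000, -40.4167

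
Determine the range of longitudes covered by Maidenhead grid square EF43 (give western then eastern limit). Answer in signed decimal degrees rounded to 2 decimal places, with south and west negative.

-92.00, -90.00

Field E=4, F=5: +4·20° lon, +5·10° lat → SW at lon -100°, lat -40°.
Square 4, 3: +4·2° lon, +3·1° lat → SW at lon -92°, lat -37°.
Cell spans 2° lon × 1° lat.
west -92.00, east -90.00.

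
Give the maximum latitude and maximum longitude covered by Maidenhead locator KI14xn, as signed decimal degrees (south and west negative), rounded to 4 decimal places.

Field K=10, I=8: +10·20° lon, +8·10° lat → SW at lon 20°, lat -10°.
Square 1, 4: +1·2° lon, +4·1° lat → SW at lon 22°, lat -6°.
Subsquare x=23, n=13: +23·0.0833333° lon, +13·0.0416667° lat → SW at lon 23.9167°, lat -5.45833°.
Cell spans 0.0833333° lon × 0.0416667° lat. NE corner is SW corner plus one full cell.
latitude -5.4167, longitude 24.0000.

-5.4167, 24.0000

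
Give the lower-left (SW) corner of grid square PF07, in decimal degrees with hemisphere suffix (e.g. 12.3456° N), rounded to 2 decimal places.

33.00° S, 120.00° E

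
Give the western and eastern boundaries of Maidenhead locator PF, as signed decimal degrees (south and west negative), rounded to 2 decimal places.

120.00, 140.00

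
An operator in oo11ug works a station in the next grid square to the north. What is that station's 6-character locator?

OO11uh

Latitude subsquare g = 6; +1 → 7 = h.
The longitude characters are unchanged.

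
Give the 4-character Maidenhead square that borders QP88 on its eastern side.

Longitude square 8; +1 → 9.
The latitude characters are unchanged.

QP98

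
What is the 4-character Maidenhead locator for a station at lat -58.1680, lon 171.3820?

RD51

Shift to the Maidenhead origin (180°W, 90°S): lon 351.38, lat 31.83.
Field (20°×10°, letters A–R): lon ⌊351.38/20⌋ = 17 → R; lat ⌊31.83/10⌋ = 3 → D.
Square (2°×1°, digits 0–9): lon ⌊11.38/2⌋ = 5; lat ⌊1.83/1⌋ = 1.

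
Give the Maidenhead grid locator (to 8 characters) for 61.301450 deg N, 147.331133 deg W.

Add 180° to longitude and 90° to latitude: 32.66887, 151.30145.
Field: 32.66887/20 → 1 → B, 151.30145/10 → 15 → P; chars BP.
Square: 12.66887/2 → 6, 1.30145/1 → 1; chars 61.
Subsquare: 0.66887/0.0833333 → 8 → i, 0.30145/0.0416667 → 7 → h; chars ih.
Extended square: 0.00220/0.00833333 → 0, 0.00978/0.00416667 → 2; chars 02.

BP61ih02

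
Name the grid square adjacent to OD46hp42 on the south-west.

OD46hp31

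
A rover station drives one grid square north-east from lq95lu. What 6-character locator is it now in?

LQ95mv

Longitude subsquare l = 11; +1 → 12 = m.
Latitude subsquare u = 20; +1 → 21 = v.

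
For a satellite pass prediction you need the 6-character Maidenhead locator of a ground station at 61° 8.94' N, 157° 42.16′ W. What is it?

BP11dd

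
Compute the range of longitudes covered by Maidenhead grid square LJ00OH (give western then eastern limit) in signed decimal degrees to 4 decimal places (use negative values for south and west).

41.1667, 41.2500

Field L=11, J=9: +11·20° lon, +9·10° lat → SW at lon 40°, lat 0°.
Square 0, 0: +0·2° lon, +0·1° lat → SW at lon 40°, lat 0°.
Subsquare o=14, h=7: +14·0.0833333° lon, +7·0.0416667° lat → SW at lon 41.1667°, lat 0.291667°.
Cell spans 0.0833333° lon × 0.0416667° lat.
west 41.1667, east 41.2500.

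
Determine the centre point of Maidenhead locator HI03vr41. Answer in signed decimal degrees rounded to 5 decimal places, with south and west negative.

-6.28542, -38.21250

Field H=7, I=8: +7·20° lon, +8·10° lat → SW at lon -40°, lat -10°.
Square 0, 3: +0·2° lon, +3·1° lat → SW at lon -40°, lat -7°.
Subsquare v=21, r=17: +21·0.0833333° lon, +17·0.0416667° lat → SW at lon -38.25°, lat -6.29167°.
Extended square 4, 1: +4·0.00833333° lon, +1·0.00416667° lat → SW at lon -38.2167°, lat -6.2875°.
Cell spans 0.00833333° lon × 0.00416667° lat. Centre is SW corner plus half of each.
latitude -6.28542, longitude -38.21250.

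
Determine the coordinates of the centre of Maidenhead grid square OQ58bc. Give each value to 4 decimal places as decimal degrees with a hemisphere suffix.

78.1042° N, 110.1250° E

Field O=14, Q=16: +14·20° lon, +16·10° lat → SW at lon 100°, lat 70°.
Square 5, 8: +5·2° lon, +8·1° lat → SW at lon 110°, lat 78°.
Subsquare b=1, c=2: +1·0.0833333° lon, +2·0.0416667° lat → SW at lon 110.083°, lat 78.0833°.
Cell spans 0.0833333° lon × 0.0416667° lat. Centre is SW corner plus half of each.
latitude 78.1042° N, longitude 110.1250° E.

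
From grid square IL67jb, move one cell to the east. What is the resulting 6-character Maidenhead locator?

Longitude subsquare j = 9; +1 → 10 = k.
The latitude characters are unchanged.

IL67kb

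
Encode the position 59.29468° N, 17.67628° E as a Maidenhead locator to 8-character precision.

JO89uh10

Shift to the Maidenhead origin (180°W, 90°S): lon 197.67628, lat 149.29468.
Field: lon ⌊197.67628/20⌋ = 9 → J; lat ⌊149.29468/10⌋ = 14 → O.
Square: lon ⌊17.67628/2⌋ = 8; lat ⌊9.29468/1⌋ = 9.
Subsquare: lon ⌊1.67628/0.0833333⌋ = 20 → u; lat ⌊0.29468/0.0416667⌋ = 7 → h.
Extended square: lon ⌊0.00961/0.00833333⌋ = 1; lat ⌊0.00301/0.00416667⌋ = 0.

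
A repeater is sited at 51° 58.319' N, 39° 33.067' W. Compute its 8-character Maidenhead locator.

Add 180° to longitude and 90° to latitude: 140.44888, 141.97198.
Field: 140.44888/20 → 7 → H, 141.97198/10 → 14 → O; chars HO.
Square: 0.44888/2 → 0, 1.97198/1 → 1; chars 01.
Subsquare: 0.44888/0.0833333 → 5 → f, 0.97198/0.0416667 → 23 → x; chars fx.
Extended square: 0.03222/0.00833333 → 3, 0.01365/0.00416667 → 3; chars 33.

HO01fx33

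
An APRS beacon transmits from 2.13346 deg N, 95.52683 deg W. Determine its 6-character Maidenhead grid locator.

Offset from 180°W / 90°S: lon 84.4732°, lat 92.1335°.
Field (20°×10°, letters A–R): 84.4732/20 → 4 → E, 92.1335/10 → 9 → J; chars EJ.
Square (2°×1°, digits 0–9): 4.4732/2 → 2, 2.1335/1 → 2; chars 22.
Subsquare (5′×2.5′, letters a–x): 0.4732/0.0833333 → 5 → f, 0.1335/0.0416667 → 3 → d; chars fd.

EJ22fd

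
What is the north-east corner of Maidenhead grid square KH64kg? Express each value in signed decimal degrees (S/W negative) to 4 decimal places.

Field K=10, H=7: +10·20° lon, +7·10° lat → SW at lon 20°, lat -20°.
Square 6, 4: +6·2° lon, +4·1° lat → SW at lon 32°, lat -16°.
Subsquare k=10, g=6: +10·0.0833333° lon, +6·0.0416667° lat → SW at lon 32.8333°, lat -15.75°.
Cell spans 0.0833333° lon × 0.0416667° lat. NE corner is SW corner plus one full cell.
latitude -15.7083, longitude 32.9167.

-15.7083, 32.9167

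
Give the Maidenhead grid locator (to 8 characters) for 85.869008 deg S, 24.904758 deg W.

HA74nd11

Add 180° to longitude and 90° to latitude: 155.09524, 4.13099.
Field: lon ⌊155.09524/20⌋ = 7 → H; lat ⌊4.13099/10⌋ = 0 → A.
Square: lon ⌊15.09524/2⌋ = 7; lat ⌊4.13099/1⌋ = 4.
Subsquare: lon ⌊1.09524/0.0833333⌋ = 13 → n; lat ⌊0.13099/0.0416667⌋ = 3 → d.
Extended square: lon ⌊0.01191/0.00833333⌋ = 1; lat ⌊0.00599/0.00416667⌋ = 1.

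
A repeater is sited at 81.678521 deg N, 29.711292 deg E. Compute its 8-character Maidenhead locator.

KR41uq52

Add 180° to longitude and 90° to latitude: 209.71129, 171.67852.
Field: 209.71129/20 → 10 → K, 171.67852/10 → 17 → R; chars KR.
Square: 9.71129/2 → 4, 1.67852/1 → 1; chars 41.
Subsquare: 1.71129/0.0833333 → 20 → u, 0.67852/0.0416667 → 16 → q; chars uq.
Extended square: 0.04463/0.00833333 → 5, 0.01185/0.00416667 → 2; chars 52.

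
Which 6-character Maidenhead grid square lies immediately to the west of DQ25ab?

Longitude subsquare a = 0; −1 → -1, wraps to 23 = x, carry into square.
Longitude square 2; −1 → 1.
The latitude characters are unchanged.

DQ15xb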